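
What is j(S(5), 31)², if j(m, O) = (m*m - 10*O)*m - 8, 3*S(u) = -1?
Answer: 6620329/729 ≈ 9081.4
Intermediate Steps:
S(u) = -⅓ (S(u) = (⅓)*(-1) = -⅓)
j(m, O) = -8 + m*(m² - 10*O) (j(m, O) = (m² - 10*O)*m - 8 = m*(m² - 10*O) - 8 = -8 + m*(m² - 10*O))
j(S(5), 31)² = (-8 + (-⅓)³ - 10*31*(-⅓))² = (-8 - 1/27 + 310/3)² = (2573/27)² = 6620329/729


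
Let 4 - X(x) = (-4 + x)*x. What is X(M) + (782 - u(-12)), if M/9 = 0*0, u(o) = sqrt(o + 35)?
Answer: 786 - sqrt(23) ≈ 781.20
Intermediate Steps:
u(o) = sqrt(35 + o)
M = 0 (M = 9*(0*0) = 9*0 = 0)
X(x) = 4 - x*(-4 + x) (X(x) = 4 - (-4 + x)*x = 4 - x*(-4 + x))
X(M) + (782 - u(-12)) = (4 - 1*0**2 + 4*0) + (782 - sqrt(35 - 12)) = (4 - 1*0 + 0) + (782 - sqrt(23)) = (4 + 0 + 0) + (782 - sqrt(23)) = 4 + (782 - sqrt(23)) = 786 - sqrt(23)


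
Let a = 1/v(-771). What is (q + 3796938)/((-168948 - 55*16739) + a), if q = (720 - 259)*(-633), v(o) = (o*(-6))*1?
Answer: -16214708250/5040457217 ≈ -3.2169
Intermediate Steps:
v(o) = -6*o (v(o) = -6*o*1 = -6*o)
q = -291813 (q = 461*(-633) = -291813)
a = 1/4626 (a = 1/(-6*(-771)) = 1/4626 ≈ 0.00021617)
(q + 3796938)/((-168948 - 55*16739) + a) = (-291813 + 3796938)/((-168948 - 55*16739) + 1/4626) = 3505125/((-168948 - 920645) + 1/4626) = 3505125/(-1089593 + 1/4626) = 3505125/(-5040457217/4626) = 3505125*(-4626/5040457217) = -16214708250/5040457217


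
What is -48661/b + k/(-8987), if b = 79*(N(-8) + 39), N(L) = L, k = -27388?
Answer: -370243195/22009163 ≈ -16.822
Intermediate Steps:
b = 2449 (b = 79*(-8 + 39) = 79*31 = 2449)
-48661/b + k/(-8987) = -48661/2449 - 27388/(-8987) = -48661*1/2449 - 27388*(-1/8987) = -48661/2449 + 27388/8987 = -370243195/22009163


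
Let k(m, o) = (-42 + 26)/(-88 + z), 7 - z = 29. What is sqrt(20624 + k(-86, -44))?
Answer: 26*sqrt(92290)/55 ≈ 143.61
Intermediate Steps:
z = -22 (z = 7 - 1*29 = 7 - 29 = -22)
k(m, o) = 8/55 (k(m, o) = (-42 + 26)/(-88 - 22) = -16/(-110) = -16*(-1/110) = 8/55)
sqrt(20624 + k(-86, -44)) = sqrt(20624 + 8/55) = sqrt(1134328/55) = 26*sqrt(92290)/55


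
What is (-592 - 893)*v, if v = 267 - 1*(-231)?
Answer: -739530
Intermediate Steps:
v = 498 (v = 267 + 231 = 498)
(-592 - 893)*v = (-592 - 893)*498 = -1485*498 = -739530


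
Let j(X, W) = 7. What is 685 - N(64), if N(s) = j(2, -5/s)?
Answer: 678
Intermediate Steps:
N(s) = 7
685 - N(64) = 685 - 1*7 = 685 - 7 = 678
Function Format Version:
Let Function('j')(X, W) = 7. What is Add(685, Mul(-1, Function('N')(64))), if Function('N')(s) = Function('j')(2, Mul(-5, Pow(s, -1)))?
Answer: 678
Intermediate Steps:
Function('N')(s) = 7
Add(685, Mul(-1, Function('N')(64))) = Add(685, Mul(-1, 7)) = Add(685, -7) = 678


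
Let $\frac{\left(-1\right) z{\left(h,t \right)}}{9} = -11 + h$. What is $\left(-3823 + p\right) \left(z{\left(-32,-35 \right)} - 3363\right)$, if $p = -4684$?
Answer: $25316832$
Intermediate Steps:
$z{\left(h,t \right)} = 99 - 9 h$ ($z{\left(h,t \right)} = - 9 \left(-11 + h\right) = 99 - 9 h$)
$\left(-3823 + p\right) \left(z{\left(-32,-35 \right)} - 3363\right) = \left(-3823 - 4684\right) \left(\left(99 - -288\right) - 3363\right) = - 8507 \left(\left(99 + 288\right) - 3363\right) = - 8507 \left(387 - 3363\right) = \left(-8507\right) \left(-2976\right) = 25316832$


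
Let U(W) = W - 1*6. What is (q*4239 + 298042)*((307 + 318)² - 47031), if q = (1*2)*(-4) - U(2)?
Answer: 96579463084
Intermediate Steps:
U(W) = -6 + W (U(W) = W - 6 = -6 + W)
q = -4 (q = (1*2)*(-4) - (-6 + 2) = 2*(-4) - 1*(-4) = -8 + 4 = -4)
(q*4239 + 298042)*((307 + 318)² - 47031) = (-4*4239 + 298042)*((307 + 318)² - 47031) = (-16956 + 298042)*(625² - 47031) = 281086*(390625 - 47031) = 281086*343594 = 96579463084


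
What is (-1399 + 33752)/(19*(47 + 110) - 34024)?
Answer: -32353/31041 ≈ -1.0423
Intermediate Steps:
(-1399 + 33752)/(19*(47 + 110) - 34024) = 32353/(19*157 - 34024) = 32353/(2983 - 34024) = 32353/(-31041) = 32353*(-1/31041) = -32353/31041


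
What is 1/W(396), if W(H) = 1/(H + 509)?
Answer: 905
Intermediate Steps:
W(H) = 1/(509 + H)
1/W(396) = 1/(1/(509 + 396)) = 1/(1/905) = 905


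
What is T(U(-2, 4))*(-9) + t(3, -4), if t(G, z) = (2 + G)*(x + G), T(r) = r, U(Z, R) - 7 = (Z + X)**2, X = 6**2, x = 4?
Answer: -10432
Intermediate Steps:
X = 36
U(Z, R) = 7 + (36 + Z)**2 (U(Z, R) = 7 + (Z + 36)**2 = 7 + (36 + Z)**2)
t(G, z) = (2 + G)*(4 + G)
T(U(-2, 4))*(-9) + t(3, -4) = (7 + (36 - 2)**2)*(-9) + (8 + 3**2 + 6*3) = (7 + 34**2)*(-9) + (8 + 9 + 18) = (7 + 1156)*(-9) + 35 = 1163*(-9) + 35 = -10467 + 35 = -10432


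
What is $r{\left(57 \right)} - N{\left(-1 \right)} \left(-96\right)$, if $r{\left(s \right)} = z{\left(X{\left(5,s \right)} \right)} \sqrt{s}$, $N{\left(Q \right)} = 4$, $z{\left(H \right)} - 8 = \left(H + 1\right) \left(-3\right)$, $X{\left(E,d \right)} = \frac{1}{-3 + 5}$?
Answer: $384 + \frac{7 \sqrt{57}}{2} \approx 410.42$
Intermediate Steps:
$X{\left(E,d \right)} = \frac{1}{2}$
$z{\left(H \right)} = 5 - 3 H$ ($z{\left(H \right)} = 8 + \left(H + 1\right) \left(-3\right) = 8 + \left(1 + H\right) \left(-3\right) = 8 - \left(3 + 3 H\right) = 5 - 3 H$)
$r{\left(s \right)} = \frac{7 \sqrt{s}}{2}$ ($r{\left(s \right)} = \left(5 - \frac{3}{2}\right) \sqrt{s} = \frac{7 \sqrt{s}}{2}$)
$r{\left(57 \right)} - N{\left(-1 \right)} \left(-96\right) = \frac{7 \sqrt{57}}{2} - 4 \left(-96\right) = \frac{7 \sqrt{57}}{2} - -384 = \frac{7 \sqrt{57}}{2} + 384 = 384 + \frac{7 \sqrt{57}}{2}$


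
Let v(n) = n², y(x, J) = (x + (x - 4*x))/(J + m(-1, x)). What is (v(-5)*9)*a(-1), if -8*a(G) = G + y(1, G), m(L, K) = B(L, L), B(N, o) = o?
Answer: 0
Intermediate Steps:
m(L, K) = L
y(x, J) = -2*x/(-1 + J) (y(x, J) = (x + (x - 4*x))/(J - 1) = (x - 3*x)/(-1 + J) = (-2*x)/(-1 + J) = -2*x/(-1 + J))
a(G) = -G/8 + 1/(4*(-1 + G)) (a(G) = -(G - 2*1/(-1 + G))/8 = -(G - 2/(-1 + G))/8 = -G/8 + 1/(4*(-1 + G)))
(v(-5)*9)*a(-1) = ((-5)²*9)*((2 - 1*(-1)*(-1 - 1))/(8*(-1 - 1))) = (25*9)*((⅛)*(2 - 1*(-1)*(-2))/(-2)) = 225*((⅛)*(-½)*(2 - 2)) = 225*((⅛)*(-½)*0) = 225*0 = 0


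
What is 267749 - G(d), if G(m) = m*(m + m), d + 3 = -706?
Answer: -737613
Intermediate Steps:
d = -709 (d = -3 - 706 = -709)
G(m) = 2*m**2 (G(m) = m*(2*m) = 2*m**2)
267749 - G(d) = 267749 - 2*(-709)**2 = 267749 - 2*502681 = 267749 - 1*1005362 = 267749 - 1005362 = -737613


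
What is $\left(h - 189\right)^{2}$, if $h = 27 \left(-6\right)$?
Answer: $123201$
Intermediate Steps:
$h = -162$
$\left(h - 189\right)^{2} = \left(-162 - 189\right)^{2} = \left(-351\right)^{2} = 123201$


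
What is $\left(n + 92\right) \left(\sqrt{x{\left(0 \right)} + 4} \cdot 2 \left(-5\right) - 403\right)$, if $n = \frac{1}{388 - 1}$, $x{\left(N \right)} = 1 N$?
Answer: $- \frac{1673435}{43} \approx -38917.0$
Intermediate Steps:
$x{\left(N \right)} = N$
$n = \frac{1}{387} \approx 0.002584$
$\left(n + 92\right) \left(\sqrt{x{\left(0 \right)} + 4} \cdot 2 \left(-5\right) - 403\right) = \left(\frac{1}{387} + 92\right) \left(\sqrt{0 + 4} \cdot 2 \left(-5\right) - 403\right) = \frac{35605 \left(\sqrt{4} \cdot 2 \left(-5\right) - 403\right)}{387} = \frac{35605 \left(2 \cdot 2 \left(-5\right) - 403\right)}{387} = \frac{35605 \left(4 \left(-5\right) - 403\right)}{387} = \frac{35605 \left(-20 - 403\right)}{387} = \frac{35605}{387} \left(-423\right) = - \frac{1673435}{43}$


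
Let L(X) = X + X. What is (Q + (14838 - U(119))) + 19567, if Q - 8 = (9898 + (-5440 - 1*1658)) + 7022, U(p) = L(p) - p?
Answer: 44116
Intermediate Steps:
L(X) = 2*X
U(p) = p (U(p) = 2*p - p = p)
Q = 9830 (Q = 8 + ((9898 + (-5440 - 1*1658)) + 7022) = 8 + ((9898 + (-5440 - 1658)) + 7022) = 8 + ((9898 - 7098) + 7022) = 8 + (2800 + 7022) = 8 + 9822 = 9830)
(Q + (14838 - U(119))) + 19567 = (9830 + (14838 - 1*119)) + 19567 = (9830 + (14838 - 119)) + 19567 = (9830 + 14719) + 19567 = 24549 + 19567 = 44116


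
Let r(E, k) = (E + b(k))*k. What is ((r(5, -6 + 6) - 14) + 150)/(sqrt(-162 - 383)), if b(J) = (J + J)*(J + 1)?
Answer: -136*I*sqrt(545)/545 ≈ -5.8256*I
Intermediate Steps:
b(J) = 2*J*(1 + J) (b(J) = (2*J)*(1 + J) = 2*J*(1 + J))
r(E, k) = k*(E + 2*k*(1 + k)) (r(E, k) = (E + 2*k*(1 + k))*k = k*(E + 2*k*(1 + k)))
((r(5, -6 + 6) - 14) + 150)/(sqrt(-162 - 383)) = (((-6 + 6)*(5 + 2*(-6 + 6)*(1 + (-6 + 6))) - 14) + 150)/(sqrt(-162 - 383)) = ((0*(5 + 2*0*(1 + 0)) - 14) + 150)/(sqrt(-545)) = ((0*(5 + 2*0*1) - 14) + 150)/((I*sqrt(545))) = ((0*(5 + 0) - 14) + 150)*(-I*sqrt(545)/545) = ((0*5 - 14) + 150)*(-I*sqrt(545)/545) = ((0 - 14) + 150)*(-I*sqrt(545)/545) = (-14 + 150)*(-I*sqrt(545)/545) = 136*(-I*sqrt(545)/545) = -136*I*sqrt(545)/545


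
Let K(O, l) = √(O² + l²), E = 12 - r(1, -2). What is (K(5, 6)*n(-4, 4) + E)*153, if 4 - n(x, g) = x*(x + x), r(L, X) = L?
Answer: 1683 - 4284*√61 ≈ -31776.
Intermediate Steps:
E = 11 (E = 12 - 1*1 = 12 - 1 = 11)
n(x, g) = 4 - 2*x² (n(x, g) = 4 - x*(x + x) = 4 - x*2*x = 4 - 2*x²)
(K(5, 6)*n(-4, 4) + E)*153 = (√(5² + 6²)*(4 - 2*(-4)²) + 11)*153 = (√(25 + 36)*(4 - 2*16) + 11)*153 = (√61*(4 - 32) + 11)*153 = (√61*(-28) + 11)*153 = (-28*√61 + 11)*153 = (11 - 28*√61)*153 = 1683 - 4284*√61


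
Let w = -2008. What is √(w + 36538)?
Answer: √34530 ≈ 185.82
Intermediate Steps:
√(w + 36538) = √(-2008 + 36538) = √34530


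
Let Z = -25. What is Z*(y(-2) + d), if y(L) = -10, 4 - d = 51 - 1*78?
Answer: -525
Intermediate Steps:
d = 31 (d = 4 - (51 - 1*78) = 4 - (51 - 78) = 4 - 1*(-27) = 4 + 27 = 31)
Z*(y(-2) + d) = -25*(-10 + 31) = -25*21 = -525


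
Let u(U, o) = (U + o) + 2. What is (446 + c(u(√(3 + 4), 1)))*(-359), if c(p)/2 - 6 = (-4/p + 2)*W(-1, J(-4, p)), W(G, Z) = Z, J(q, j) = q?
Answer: -175910 + 5744*√7 ≈ -1.6071e+5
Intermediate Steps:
u(U, o) = 2 + U + o
c(p) = -4 + 32/p (c(p) = 12 + 2*((-4/p + 2)*(-4)) = 12 + 2*((2 - 4/p)*(-4)) = 12 + 2*(-8 + 16/p) = 12 + (-16 + 32/p) = -4 + 32/p)
(446 + c(u(√(3 + 4), 1)))*(-359) = (446 + (-4 + 32/(2 + √(3 + 4) + 1)))*(-359) = (446 + (-4 + 32/(2 + √7 + 1)))*(-359) = (446 + (-4 + 32/(3 + √7)))*(-359) = (442 + 32/(3 + √7))*(-359) = -158678 - 11488/(3 + √7)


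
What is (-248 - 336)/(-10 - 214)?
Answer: 73/28 ≈ 2.6071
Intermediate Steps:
(-248 - 336)/(-10 - 214) = -584/(-224) = -584*(-1/224) = 73/28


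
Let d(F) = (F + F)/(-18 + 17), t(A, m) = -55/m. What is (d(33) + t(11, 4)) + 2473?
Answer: 9573/4 ≈ 2393.3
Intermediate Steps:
d(F) = -2*F (d(F) = (2*F)/(-1) = (2*F)*(-1) = -2*F)
(d(33) + t(11, 4)) + 2473 = (-2*33 - 55/4) + 2473 = (-66 - 55*¼) + 2473 = (-66 - 55/4) + 2473 = -319/4 + 2473 = 9573/4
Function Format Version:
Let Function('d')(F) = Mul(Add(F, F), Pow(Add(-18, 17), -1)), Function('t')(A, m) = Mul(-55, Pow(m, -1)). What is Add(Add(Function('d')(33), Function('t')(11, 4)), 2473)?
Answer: Rational(9573, 4) ≈ 2393.3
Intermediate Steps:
Function('d')(F) = Mul(-2, F) (Function('d')(F) = Mul(Mul(2, F), Pow(-1, -1)) = Mul(Mul(2, F), -1) = Mul(-2, F))
Add(Add(Function('d')(33), Function('t')(11, 4)), 2473) = Add(Add(Mul(-2, 33), Mul(-55, Pow(4, -1))), 2473) = Add(Add(-66, Mul(-55, Rational(1, 4))), 2473) = Add(Add(-66, Rational(-55, 4)), 2473) = Add(Rational(-319, 4), 2473) = Rational(9573, 4)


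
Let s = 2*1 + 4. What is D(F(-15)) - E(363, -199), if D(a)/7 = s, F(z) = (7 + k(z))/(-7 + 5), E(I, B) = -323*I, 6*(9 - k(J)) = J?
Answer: 117291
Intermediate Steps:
k(J) = 9 - J/6
s = 6 (s = 2 + 4 = 6)
F(z) = -8 + z/12 (F(z) = (7 + (9 - z/6))/(-7 + 5) = (16 - z/6)/(-2) = (16 - z/6)*(-1/2) = -8 + z/12)
D(a) = 42 (D(a) = 7*6 = 42)
D(F(-15)) - E(363, -199) = 42 - (-323)*363 = 42 - 1*(-117249) = 42 + 117249 = 117291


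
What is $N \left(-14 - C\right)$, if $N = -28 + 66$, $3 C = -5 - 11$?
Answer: $- \frac{988}{3} \approx -329.33$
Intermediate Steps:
$C = - \frac{16}{3}$ ($C = \frac{-5 - 11}{3} = \frac{1}{3} \left(-16\right) = - \frac{16}{3} \approx -5.3333$)
$N = 38$
$N \left(-14 - C\right) = 38 \left(-14 - - \frac{16}{3}\right) = 38 \left(-14 + \frac{16}{3}\right) = 38 \left(- \frac{26}{3}\right) = - \frac{988}{3}$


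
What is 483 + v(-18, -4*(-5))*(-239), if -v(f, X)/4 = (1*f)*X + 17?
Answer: -327425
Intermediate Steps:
v(f, X) = -68 - 4*X*f (v(f, X) = -4*((1*f)*X + 17) = -4*(f*X + 17) = -4*(X*f + 17) = -4*(17 + X*f) = -68 - 4*X*f)
483 + v(-18, -4*(-5))*(-239) = 483 + (-68 - 4*(-4*(-5))*(-18))*(-239) = 483 + (-68 - 4*20*(-18))*(-239) = 483 + (-68 + 1440)*(-239) = 483 + 1372*(-239) = 483 - 327908 = -327425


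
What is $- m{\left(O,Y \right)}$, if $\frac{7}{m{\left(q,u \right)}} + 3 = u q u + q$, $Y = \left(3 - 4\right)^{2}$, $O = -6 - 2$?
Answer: $\frac{7}{19} \approx 0.36842$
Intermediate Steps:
$O = -8$
$Y = 1$ ($Y = \left(-1\right)^{2} = 1$)
$m{\left(q,u \right)} = \frac{7}{-3 + q + q u^{2}}$ ($m{\left(q,u \right)} = \frac{7}{-3 + \left(u q u + q\right)} = \frac{7}{-3 + \left(q u u + q\right)} = \frac{7}{-3 + \left(q u^{2} + q\right)} = \frac{7}{-3 + \left(q + q u^{2}\right)} = \frac{7}{-3 + q + q u^{2}}$)
$- m{\left(O,Y \right)} = - \frac{7}{-3 - 8 - 8 \cdot 1^{2}} = - \frac{7}{-3 - 8 - 8} = - \frac{7}{-19} = - \frac{7 \left(-1\right)}{19} = \left(-1\right) \left(- \frac{7}{19}\right) = \frac{7}{19}$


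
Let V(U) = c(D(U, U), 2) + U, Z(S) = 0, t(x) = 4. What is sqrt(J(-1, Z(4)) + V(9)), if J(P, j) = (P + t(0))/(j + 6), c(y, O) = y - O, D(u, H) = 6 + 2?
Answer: sqrt(62)/2 ≈ 3.9370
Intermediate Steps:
D(u, H) = 8
J(P, j) = (4 + P)/(6 + j) (J(P, j) = (P + 4)/(j + 6) = (4 + P)/(6 + j))
V(U) = 6 + U (V(U) = (8 - 1*2) + U = (8 - 2) + U = 6 + U)
sqrt(J(-1, Z(4)) + V(9)) = sqrt((4 - 1)/(6 + 0) + (6 + 9)) = sqrt(3/6 + 15) = sqrt((1/6)*3 + 15) = sqrt(1/2 + 15) = sqrt(31/2) = sqrt(62)/2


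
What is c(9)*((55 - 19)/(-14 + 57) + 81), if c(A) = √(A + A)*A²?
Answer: 855117*√2/43 ≈ 28124.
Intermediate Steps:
c(A) = √2*A^(5/2) (c(A) = √(2*A)*A² = (√2*√A)*A² = √2*A^(5/2))
c(9)*((55 - 19)/(-14 + 57) + 81) = (√2*9^(5/2))*((55 - 19)/(-14 + 57) + 81) = (√2*243)*(36/43 + 81) = (243*√2)*(36*(1/43) + 81) = (243*√2)*(36/43 + 81) = (243*√2)*(3519/43) = 855117*√2/43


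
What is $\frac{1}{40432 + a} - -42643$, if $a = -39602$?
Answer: $\frac{35393691}{830} \approx 42643.0$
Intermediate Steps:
$\frac{1}{40432 + a} - -42643 = \frac{1}{40432 - 39602} - -42643 = \frac{1}{830} + 42643 = \frac{35393691}{830}$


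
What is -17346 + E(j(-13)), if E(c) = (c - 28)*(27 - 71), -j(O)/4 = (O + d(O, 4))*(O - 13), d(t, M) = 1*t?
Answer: 102862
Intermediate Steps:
d(t, M) = t
j(O) = -8*O*(-13 + O) (j(O) = -4*(O + O)*(O - 13) = -4*2*O*(-13 + O) = -8*O*(-13 + O))
E(c) = 1232 - 44*c (E(c) = (-28 + c)*(-44) = 1232 - 44*c)
-17346 + E(j(-13)) = -17346 + (1232 - 352*(-13)*(13 - 1*(-13))) = -17346 + (1232 - 352*(-13)*(13 + 13)) = -17346 + (1232 - 352*(-13)*26) = -17346 + (1232 - 44*(-2704)) = -17346 + (1232 + 118976) = -17346 + 120208 = 102862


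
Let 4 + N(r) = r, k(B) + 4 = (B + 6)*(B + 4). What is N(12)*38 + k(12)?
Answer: 588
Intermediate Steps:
k(B) = -4 + (4 + B)*(6 + B) (k(B) = -4 + (B + 6)*(B + 4) = -4 + (6 + B)*(4 + B) = -4 + (4 + B)*(6 + B))
N(r) = -4 + r
N(12)*38 + k(12) = (-4 + 12)*38 + (20 + 12² + 10*12) = 8*38 + (20 + 144 + 120) = 304 + 284 = 588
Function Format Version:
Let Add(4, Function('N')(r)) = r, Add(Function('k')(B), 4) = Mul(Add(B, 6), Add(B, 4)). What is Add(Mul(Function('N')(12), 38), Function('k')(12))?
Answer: 588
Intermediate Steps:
Function('k')(B) = Add(-4, Mul(Add(4, B), Add(6, B))) (Function('k')(B) = Add(-4, Mul(Add(B, 6), Add(B, 4))) = Add(-4, Mul(Add(6, B), Add(4, B))) = Add(-4, Mul(Add(4, B), Add(6, B))))
Function('N')(r) = Add(-4, r)
Add(Mul(Function('N')(12), 38), Function('k')(12)) = Add(Mul(Add(-4, 12), 38), Add(20, Pow(12, 2), Mul(10, 12))) = Add(Mul(8, 38), Add(20, 144, 120)) = Add(304, 284) = 588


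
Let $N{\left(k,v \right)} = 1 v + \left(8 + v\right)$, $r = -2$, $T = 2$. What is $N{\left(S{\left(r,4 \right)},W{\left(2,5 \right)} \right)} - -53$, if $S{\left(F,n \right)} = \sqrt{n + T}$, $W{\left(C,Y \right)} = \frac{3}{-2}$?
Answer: $58$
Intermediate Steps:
$W{\left(C,Y \right)} = - \frac{3}{2}$ ($W{\left(C,Y \right)} = 3 \left(- \frac{1}{2}\right) = - \frac{3}{2}$)
$S{\left(F,n \right)} = \sqrt{2 + n}$ ($S{\left(F,n \right)} = \sqrt{n + 2} = \sqrt{2 + n}$)
$N{\left(k,v \right)} = 8 + 2 v$ ($N{\left(k,v \right)} = v + \left(8 + v\right) = 8 + 2 v$)
$N{\left(S{\left(r,4 \right)},W{\left(2,5 \right)} \right)} - -53 = \left(8 + 2 \left(- \frac{3}{2}\right)\right) - -53 = \left(8 - 3\right) + 53 = 5 + 53 = 58$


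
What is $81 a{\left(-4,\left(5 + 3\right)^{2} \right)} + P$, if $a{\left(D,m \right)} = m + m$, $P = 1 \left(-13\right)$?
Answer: $10355$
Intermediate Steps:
$P = -13$
$a{\left(D,m \right)} = 2 m$
$81 a{\left(-4,\left(5 + 3\right)^{2} \right)} + P = 81 \cdot 2 \left(5 + 3\right)^{2} - 13 = 81 \cdot 2 \cdot 8^{2} - 13 = 81 \cdot 2 \cdot 64 - 13 = 81 \cdot 128 - 13 = 10368 - 13 = 10355$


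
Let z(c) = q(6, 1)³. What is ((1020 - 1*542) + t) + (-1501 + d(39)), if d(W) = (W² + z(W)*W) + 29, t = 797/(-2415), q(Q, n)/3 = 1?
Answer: 3814903/2415 ≈ 1579.7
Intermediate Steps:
q(Q, n) = 3 (q(Q, n) = 3*1 = 3)
t = -797/2415 (t = 797*(-1/2415) = -797/2415 ≈ -0.33002)
z(c) = 27 (z(c) = 3³ = 27)
d(W) = 29 + W² + 27*W (d(W) = (W² + 27*W) + 29 = 29 + W² + 27*W)
((1020 - 1*542) + t) + (-1501 + d(39)) = ((1020 - 1*542) - 797/2415) + (-1501 + (29 + 39² + 27*39)) = ((1020 - 542) - 797/2415) + (-1501 + (29 + 1521 + 1053)) = (478 - 797/2415) + (-1501 + 2603) = 1153573/2415 + 1102 = 3814903/2415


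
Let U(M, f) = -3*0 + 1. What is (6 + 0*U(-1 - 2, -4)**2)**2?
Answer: 36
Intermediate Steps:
U(M, f) = 1 (U(M, f) = 0 + 1 = 1)
(6 + 0*U(-1 - 2, -4)**2)**2 = (6 + 0*1**2)**2 = (6 + 0*1)**2 = (6 + 0)**2 = 6**2 = 36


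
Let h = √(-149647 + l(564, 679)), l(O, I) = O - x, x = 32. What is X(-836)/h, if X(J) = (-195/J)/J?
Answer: 13*I*√149115/6947725136 ≈ 7.2254e-7*I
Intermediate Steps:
l(O, I) = -32 + O (l(O, I) = O - 1*32 = O - 32 = -32 + O)
h = I*√149115 (h = √(-149647 + (-32 + 564)) = √(-149647 + 532) = √(-149115) = I*√149115 ≈ 386.15*I)
X(J) = -195/J²
X(-836)/h = (-195/(-836)²)/((I*√149115)) = (-195*1/698896)*(-I*√149115/149115) = -(-13)*I*√149115/6947725136 = 13*I*√149115/6947725136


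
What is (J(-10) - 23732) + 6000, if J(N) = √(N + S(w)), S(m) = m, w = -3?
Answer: -17732 + I*√13 ≈ -17732.0 + 3.6056*I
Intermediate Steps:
J(N) = √(-3 + N) (J(N) = √(N - 3) = √(-3 + N))
(J(-10) - 23732) + 6000 = (√(-3 - 10) - 23732) + 6000 = (√(-13) - 23732) + 6000 = (I*√13 - 23732) + 6000 = (-23732 + I*√13) + 6000 = -17732 + I*√13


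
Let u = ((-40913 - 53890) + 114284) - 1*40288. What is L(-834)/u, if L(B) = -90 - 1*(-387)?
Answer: -297/20807 ≈ -0.014274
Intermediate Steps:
L(B) = 297 (L(B) = -90 + 387 = 297)
u = -20807 (u = (-94803 + 114284) - 40288 = 19481 - 40288 = -20807)
L(-834)/u = 297/(-20807) = 297*(-1/20807) = -297/20807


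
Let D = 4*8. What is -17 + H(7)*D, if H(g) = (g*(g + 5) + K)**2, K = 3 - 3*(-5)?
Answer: 332911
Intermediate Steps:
D = 32
K = 18 (K = 3 + 15 = 18)
H(g) = (18 + g*(5 + g))**2 (H(g) = (g*(g + 5) + 18)**2 = (g*(5 + g) + 18)**2 = (18 + g*(5 + g))**2)
-17 + H(7)*D = -17 + (18 + 7**2 + 5*7)**2*32 = -17 + (18 + 49 + 35)**2*32 = -17 + 102**2*32 = -17 + 10404*32 = -17 + 332928 = 332911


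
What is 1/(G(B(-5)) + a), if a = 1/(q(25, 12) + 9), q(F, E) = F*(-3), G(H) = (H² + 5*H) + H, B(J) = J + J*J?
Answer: 66/34319 ≈ 0.0019231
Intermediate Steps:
B(J) = J + J²
G(H) = H² + 6*H
q(F, E) = -3*F
a = -1/66 (a = 1/(-3*25 + 9) = 1/(-75 + 9) = 1/(-66) = -1/66 ≈ -0.015152)
1/(G(B(-5)) + a) = 1/((-5*(1 - 5))*(6 - 5*(1 - 5)) - 1/66) = 1/((-5*(-4))*(6 - 5*(-4)) - 1/66) = 1/(20*(6 + 20) - 1/66) = 1/(20*26 - 1/66) = 1/(520 - 1/66) = 1/(34319/66) = 66/34319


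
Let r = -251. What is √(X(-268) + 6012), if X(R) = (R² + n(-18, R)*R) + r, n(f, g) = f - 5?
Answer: √83749 ≈ 289.39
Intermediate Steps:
n(f, g) = -5 + f
X(R) = -251 + R² - 23*R (X(R) = (R² + (-5 - 18)*R) - 251 = (R² - 23*R) - 251 = -251 + R² - 23*R)
√(X(-268) + 6012) = √((-251 + (-268)² - 23*(-268)) + 6012) = √((-251 + 71824 + 6164) + 6012) = √(77737 + 6012) = √83749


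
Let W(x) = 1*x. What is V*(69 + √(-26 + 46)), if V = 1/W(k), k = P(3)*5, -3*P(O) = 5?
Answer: -207/25 - 6*√5/25 ≈ -8.8167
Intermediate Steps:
P(O) = -5/3 (P(O) = -⅓*5 = -5/3)
k = -25/3 (k = -5/3*5 = -25/3 ≈ -8.3333)
W(x) = x
V = -3/25 (V = 1/(-25/3) = -3/25 ≈ -0.12000)
V*(69 + √(-26 + 46)) = -3*(69 + √(-26 + 46))/25 = -3*(69 + √20)/25 = -3*(69 + 2*√5)/25 = -207/25 - 6*√5/25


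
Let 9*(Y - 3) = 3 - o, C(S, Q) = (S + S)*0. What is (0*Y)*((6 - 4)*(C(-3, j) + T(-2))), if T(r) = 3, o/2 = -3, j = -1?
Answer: 0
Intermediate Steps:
C(S, Q) = 0 (C(S, Q) = (2*S)*0 = 0)
o = -6 (o = 2*(-3) = -6)
Y = 4 (Y = 3 + (3 - 1*(-6))/9 = 3 + (3 + 6)/9 = 3 + (⅑)*9 = 3 + 1 = 4)
(0*Y)*((6 - 4)*(C(-3, j) + T(-2))) = (0*4)*((6 - 4)*(0 + 3)) = 0*(2*3) = 0*6 = 0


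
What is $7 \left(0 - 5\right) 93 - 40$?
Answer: $-3295$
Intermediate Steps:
$7 \left(0 - 5\right) 93 - 40 = 7 \left(-5\right) 93 - 40 = \left(-35\right) 93 - 40 = -3255 - 40 = -3295$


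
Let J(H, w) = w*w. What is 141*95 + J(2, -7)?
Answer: 13444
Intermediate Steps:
J(H, w) = w²
141*95 + J(2, -7) = 141*95 + (-7)² = 13395 + 49 = 13444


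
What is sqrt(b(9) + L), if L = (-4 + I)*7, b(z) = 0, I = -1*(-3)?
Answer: I*sqrt(7) ≈ 2.6458*I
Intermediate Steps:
I = 3
L = -7 (L = (-4 + 3)*7 = -1*7 = -7)
sqrt(b(9) + L) = sqrt(0 - 7) = sqrt(-7) = I*sqrt(7)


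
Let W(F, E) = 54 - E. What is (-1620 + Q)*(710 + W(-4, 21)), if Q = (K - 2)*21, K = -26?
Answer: -1640544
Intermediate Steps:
Q = -588 (Q = (-26 - 2)*21 = -28*21 = -588)
(-1620 + Q)*(710 + W(-4, 21)) = (-1620 - 588)*(710 + (54 - 1*21)) = -2208*(710 + (54 - 21)) = -2208*(710 + 33) = -2208*743 = -1640544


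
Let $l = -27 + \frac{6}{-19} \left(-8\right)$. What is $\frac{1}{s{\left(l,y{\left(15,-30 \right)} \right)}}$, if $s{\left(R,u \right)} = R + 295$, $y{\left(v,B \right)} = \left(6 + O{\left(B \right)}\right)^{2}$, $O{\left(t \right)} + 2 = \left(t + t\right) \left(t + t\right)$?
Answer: $\frac{19}{5140} \approx 0.0036965$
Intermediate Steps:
$O{\left(t \right)} = -2 + 4 t^{2}$ ($O{\left(t \right)} = -2 + \left(t + t\right) \left(t + t\right) = -2 + 2 t 2 t = -2 + 4 t^{2}$)
$y{\left(v,B \right)} = \left(4 + 4 B^{2}\right)^{2}$ ($y{\left(v,B \right)} = \left(6 + \left(-2 + 4 B^{2}\right)\right)^{2} = \left(4 + 4 B^{2}\right)^{2}$)
$l = - \frac{465}{19}$ ($l = -27 + 6 \left(- \frac{1}{19}\right) \left(-8\right) = -27 - - \frac{48}{19} = -27 + \frac{48}{19} = - \frac{465}{19} \approx -24.474$)
$s{\left(R,u \right)} = 295 + R$
$\frac{1}{s{\left(l,y{\left(15,-30 \right)} \right)}} = \frac{1}{295 - \frac{465}{19}} = \frac{1}{\frac{5140}{19}} = \frac{19}{5140}$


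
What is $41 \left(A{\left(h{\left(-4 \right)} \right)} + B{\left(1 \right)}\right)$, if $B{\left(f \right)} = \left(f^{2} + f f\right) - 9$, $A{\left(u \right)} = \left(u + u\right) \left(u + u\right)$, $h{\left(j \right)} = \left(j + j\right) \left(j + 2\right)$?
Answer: $41697$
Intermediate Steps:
$h{\left(j \right)} = 2 j \left(2 + j\right)$
$A{\left(u \right)} = 4 u^{2}$ ($A{\left(u \right)} = 2 u 2 u = 4 u^{2}$)
$B{\left(f \right)} = -9 + 2 f^{2}$ ($B{\left(f \right)} = \left(f^{2} + f^{2}\right) - 9 = 2 f^{2} - 9 = -9 + 2 f^{2}$)
$41 \left(A{\left(h{\left(-4 \right)} \right)} + B{\left(1 \right)}\right) = 41 \left(4 \left(2 \left(-4\right) \left(2 - 4\right)\right)^{2} - \left(9 - 2 \cdot 1^{2}\right)\right) = 41 \left(4 \left(2 \left(-4\right) \left(-2\right)\right)^{2} + \left(-9 + 2 \cdot 1\right)\right) = 41 \left(4 \cdot 16^{2} + \left(-9 + 2\right)\right) = 41 \left(4 \cdot 256 - 7\right) = 41 \left(1024 - 7\right) = 41 \cdot 1017 = 41697$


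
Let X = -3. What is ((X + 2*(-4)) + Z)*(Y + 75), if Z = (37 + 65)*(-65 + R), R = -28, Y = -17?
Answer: -550826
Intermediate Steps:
Z = -9486 (Z = (37 + 65)*(-65 - 28) = 102*(-93) = -9486)
((X + 2*(-4)) + Z)*(Y + 75) = ((-3 + 2*(-4)) - 9486)*(-17 + 75) = ((-3 - 8) - 9486)*58 = (-11 - 9486)*58 = -9497*58 = -550826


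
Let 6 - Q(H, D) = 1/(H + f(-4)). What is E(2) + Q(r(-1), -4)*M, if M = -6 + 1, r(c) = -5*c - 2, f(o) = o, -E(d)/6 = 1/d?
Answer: -38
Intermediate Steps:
E(d) = -6/d
r(c) = -2 - 5*c
M = -5
Q(H, D) = 6 - 1/(-4 + H) (Q(H, D) = 6 - 1/(H - 4) = 6 - 1/(-4 + H))
E(2) + Q(r(-1), -4)*M = -6/2 + ((-25 + 6*(-2 - 5*(-1)))/(-4 + (-2 - 5*(-1))))*(-5) = -6*1/2 + ((-25 + 6*(-2 + 5))/(-4 + (-2 + 5)))*(-5) = -3 + ((-25 + 6*3)/(-4 + 3))*(-5) = -3 + ((-25 + 18)/(-1))*(-5) = -3 - 1*(-7)*(-5) = -3 + 7*(-5) = -3 - 35 = -38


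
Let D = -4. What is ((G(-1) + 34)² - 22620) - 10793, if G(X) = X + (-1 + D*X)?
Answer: -32117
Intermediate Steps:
G(X) = -1 - 3*X (G(X) = X + (-1 - 4*X) = -1 - 3*X)
((G(-1) + 34)² - 22620) - 10793 = (((-1 - 3*(-1)) + 34)² - 22620) - 10793 = (((-1 + 3) + 34)² - 22620) - 10793 = ((2 + 34)² - 22620) - 10793 = (36² - 22620) - 10793 = (1296 - 22620) - 10793 = -21324 - 10793 = -32117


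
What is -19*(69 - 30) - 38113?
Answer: -38854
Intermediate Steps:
-19*(69 - 30) - 38113 = -19*39 - 38113 = -741 - 38113 = -38854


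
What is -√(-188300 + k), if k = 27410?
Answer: -I*√160890 ≈ -401.11*I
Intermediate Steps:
-√(-188300 + k) = -√(-188300 + 27410) = -√(-160890) = -I*√160890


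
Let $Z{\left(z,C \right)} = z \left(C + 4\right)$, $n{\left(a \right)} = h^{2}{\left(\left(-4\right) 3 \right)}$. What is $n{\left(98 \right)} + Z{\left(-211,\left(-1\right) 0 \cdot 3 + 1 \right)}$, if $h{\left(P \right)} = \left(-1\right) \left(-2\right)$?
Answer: $-1051$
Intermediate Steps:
$h{\left(P \right)} = 2$
$n{\left(a \right)} = 4$ ($n{\left(a \right)} = 2^{2} = 4$)
$Z{\left(z,C \right)} = z \left(4 + C\right)$
$n{\left(98 \right)} + Z{\left(-211,\left(-1\right) 0 \cdot 3 + 1 \right)} = 4 - 211 \left(4 + \left(\left(-1\right) 0 \cdot 3 + 1\right)\right) = 4 - 211 \left(4 + \left(0 \cdot 3 + 1\right)\right) = 4 - 211 \left(4 + \left(0 + 1\right)\right) = 4 - 211 \left(4 + 1\right) = 4 - 1055 = -1051$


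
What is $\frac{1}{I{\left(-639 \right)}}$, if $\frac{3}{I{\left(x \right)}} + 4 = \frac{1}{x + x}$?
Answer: $- \frac{5113}{3834} \approx -1.3336$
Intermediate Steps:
$I{\left(x \right)} = \frac{3}{-4 + \frac{1}{2 x}}$ ($I{\left(x \right)} = \frac{3}{-4 + \frac{1}{x + x}} = \frac{3}{-4 + \frac{1}{2 x}}$)
$\frac{1}{I{\left(-639 \right)}} = \frac{1}{\left(-6\right) \left(-639\right) \frac{1}{-1 + 8 \left(-639\right)}} = \frac{1}{\left(-6\right) \left(-639\right) \frac{1}{-1 - 5112}} = \frac{1}{\left(-6\right) \left(-639\right) \frac{1}{-5113}} = \frac{1}{\left(-6\right) \left(-639\right) \left(- \frac{1}{5113}\right)} = \frac{1}{- \frac{3834}{5113}} = - \frac{5113}{3834}$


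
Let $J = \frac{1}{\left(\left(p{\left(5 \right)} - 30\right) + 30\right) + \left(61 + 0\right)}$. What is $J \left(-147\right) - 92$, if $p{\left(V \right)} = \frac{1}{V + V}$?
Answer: $- \frac{57682}{611} \approx -94.406$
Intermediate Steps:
$p{\left(V \right)} = \frac{1}{2 V}$
$J = \frac{10}{611}$ ($J = \frac{1}{\left(\left(\frac{1}{2 \cdot 5} - 30\right) + 30\right) + \left(61 + 0\right)} = \frac{1}{\left(\left(\frac{1}{2} \cdot \frac{1}{5} - 30\right) + 30\right) + 61} = \frac{1}{\left(\left(\frac{1}{10} - 30\right) + 30\right) + 61} = \frac{1}{\left(- \frac{299}{10} + 30\right) + 61} = \frac{1}{\frac{1}{10} + 61} = \frac{1}{\frac{611}{10}} = \frac{10}{611} \approx 0.016367$)
$J \left(-147\right) - 92 = \frac{10}{611} \left(-147\right) - 92 = - \frac{1470}{611} - 92 = - \frac{57682}{611}$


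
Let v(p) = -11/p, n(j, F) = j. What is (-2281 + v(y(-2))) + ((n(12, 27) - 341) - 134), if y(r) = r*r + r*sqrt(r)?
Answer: -16475/6 - 11*I*sqrt(2)/12 ≈ -2745.8 - 1.2964*I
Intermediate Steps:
y(r) = r**2 + r**(3/2)
(-2281 + v(y(-2))) + ((n(12, 27) - 341) - 134) = (-2281 - 11/((-2)**2 + (-2)**(3/2))) + ((12 - 341) - 134) = (-2281 - 11/(4 - 2*I*sqrt(2))) + (-329 - 134) = (-2281 - 11/(4 - 2*I*sqrt(2))) - 463 = -2744 - 11/(4 - 2*I*sqrt(2))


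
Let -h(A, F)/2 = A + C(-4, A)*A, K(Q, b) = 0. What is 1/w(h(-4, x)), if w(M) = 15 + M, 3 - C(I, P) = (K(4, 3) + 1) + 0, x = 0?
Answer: 1/39 ≈ 0.025641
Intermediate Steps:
C(I, P) = 2 (C(I, P) = 3 - ((0 + 1) + 0) = 3 - (1 + 0) = 3 - 1*1 = 3 - 1 = 2)
h(A, F) = -6*A (h(A, F) = -2*(A + 2*A) = -6*A)
1/w(h(-4, x)) = 1/(15 - 6*(-4)) = 1/(15 + 24) = 1/39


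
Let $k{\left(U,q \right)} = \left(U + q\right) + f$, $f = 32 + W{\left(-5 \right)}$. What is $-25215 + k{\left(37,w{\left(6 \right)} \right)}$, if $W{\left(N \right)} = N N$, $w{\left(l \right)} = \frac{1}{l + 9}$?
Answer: $- \frac{376814}{15} \approx -25121.0$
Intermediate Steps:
$w{\left(l \right)} = \frac{1}{9 + l}$
$W{\left(N \right)} = N^{2}$
$f = 57$ ($f = 32 + \left(-5\right)^{2} = 32 + 25 = 57$)
$k{\left(U,q \right)} = 57 + U + q$ ($k{\left(U,q \right)} = \left(U + q\right) + 57 = 57 + U + q$)
$-25215 + k{\left(37,w{\left(6 \right)} \right)} = -25215 + \left(57 + 37 + \frac{1}{9 + 6}\right) = -25215 + \left(57 + 37 + \frac{1}{15}\right) = -25215 + \frac{1411}{15} = - \frac{376814}{15}$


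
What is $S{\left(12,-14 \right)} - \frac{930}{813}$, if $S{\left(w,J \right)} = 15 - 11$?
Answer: $\frac{774}{271} \approx 2.8561$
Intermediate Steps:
$S{\left(w,J \right)} = 4$ ($S{\left(w,J \right)} = 15 - 11 = 4$)
$S{\left(12,-14 \right)} - \frac{930}{813} = 4 - \frac{930}{813} = 4 - \frac{310}{271} = \frac{774}{271}$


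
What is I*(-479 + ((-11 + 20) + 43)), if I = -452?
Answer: 193004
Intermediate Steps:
I*(-479 + ((-11 + 20) + 43)) = -452*(-479 + ((-11 + 20) + 43)) = -452*(-479 + (9 + 43)) = -452*(-479 + 52) = -452*(-427) = 193004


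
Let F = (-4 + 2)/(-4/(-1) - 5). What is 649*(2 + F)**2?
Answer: 10384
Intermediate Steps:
F = 2 (F = -2/(-4*(-1) - 5) = -2/(4 - 5) = -2/(-1) = -2*(-1) = 2)
649*(2 + F)**2 = 649*(2 + 2)**2 = 649*4**2 = 649*16 = 10384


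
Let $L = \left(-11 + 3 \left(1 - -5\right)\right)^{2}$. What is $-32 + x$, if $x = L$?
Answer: $17$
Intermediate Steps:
$L = 49$ ($L = \left(-11 + 3 \left(1 + 5\right)\right)^{2} = \left(-11 + 3 \cdot 6\right)^{2} = \left(-11 + 18\right)^{2} = 7^{2} = 49$)
$x = 49$
$-32 + x = -32 + 49 = 17$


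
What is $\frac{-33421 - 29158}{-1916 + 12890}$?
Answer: $- \frac{62579}{10974} \approx -5.7025$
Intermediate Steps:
$\frac{-33421 - 29158}{-1916 + 12890} = \frac{-33421 - 29158}{10974} = \left(-62579\right) \frac{1}{10974} = - \frac{62579}{10974}$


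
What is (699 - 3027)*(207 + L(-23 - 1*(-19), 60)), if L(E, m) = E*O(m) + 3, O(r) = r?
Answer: 69840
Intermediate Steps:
L(E, m) = 3 + E*m (L(E, m) = E*m + 3 = 3 + E*m)
(699 - 3027)*(207 + L(-23 - 1*(-19), 60)) = (699 - 3027)*(207 + (3 + (-23 - 1*(-19))*60)) = -2328*(207 + (3 + (-23 + 19)*60)) = -2328*(207 + (3 - 4*60)) = -2328*(207 + (3 - 240)) = -2328*(207 - 237) = -2328*(-30) = 69840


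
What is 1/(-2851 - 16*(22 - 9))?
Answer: -1/3059 ≈ -0.00032690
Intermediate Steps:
1/(-2851 - 16*(22 - 9)) = 1/(-2851 - 16*13) = 1/(-2851 - 208) = 1/(-3059) = -1/3059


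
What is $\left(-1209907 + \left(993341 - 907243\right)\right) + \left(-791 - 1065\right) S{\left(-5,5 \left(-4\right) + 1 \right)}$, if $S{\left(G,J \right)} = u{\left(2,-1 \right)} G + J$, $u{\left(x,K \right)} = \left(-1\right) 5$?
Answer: $-1134945$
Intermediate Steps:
$u{\left(x,K \right)} = -5$
$S{\left(G,J \right)} = J - 5 G$ ($S{\left(G,J \right)} = - 5 G + J = J - 5 G$)
$\left(-1209907 + \left(993341 - 907243\right)\right) + \left(-791 - 1065\right) S{\left(-5,5 \left(-4\right) + 1 \right)} = \left(-1209907 + \left(993341 - 907243\right)\right) + \left(-791 - 1065\right) \left(\left(5 \left(-4\right) + 1\right) - -25\right) = \left(-1209907 + 86098\right) - 1856 \left(\left(-20 + 1\right) + 25\right) = -1123809 - 1856 \left(-19 + 25\right) = -1123809 - 11136 = -1134945$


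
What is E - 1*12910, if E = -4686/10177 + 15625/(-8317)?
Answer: -1092927616277/84642109 ≈ -12912.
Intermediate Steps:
E = -197989087/84642109 (E = -4686*1/10177 + 15625*(-1/8317) = -4686/10177 - 15625/8317 = -197989087/84642109 ≈ -2.3391)
E - 1*12910 = -197989087/84642109 - 1*12910 = -197989087/84642109 - 12910 = -1092927616277/84642109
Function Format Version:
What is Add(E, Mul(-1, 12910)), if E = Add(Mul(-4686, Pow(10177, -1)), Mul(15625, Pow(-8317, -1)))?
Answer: Rational(-1092927616277, 84642109) ≈ -12912.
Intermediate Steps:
E = Rational(-197989087, 84642109) (E = Add(Mul(-4686, Rational(1, 10177)), Mul(15625, Rational(-1, 8317))) = Add(Rational(-4686, 10177), Rational(-15625, 8317)) = Rational(-197989087, 84642109) ≈ -2.3391)
Add(E, Mul(-1, 12910)) = Add(Rational(-197989087, 84642109), Mul(-1, 12910)) = Add(Rational(-197989087, 84642109), -12910) = Rational(-1092927616277, 84642109)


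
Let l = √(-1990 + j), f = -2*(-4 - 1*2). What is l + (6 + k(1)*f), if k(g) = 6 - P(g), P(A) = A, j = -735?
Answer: 66 + 5*I*√109 ≈ 66.0 + 52.202*I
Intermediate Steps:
k(g) = 6 - g
f = 12 (f = -2*(-4 - 2) = -2*(-6) = 12)
l = 5*I*√109 (l = √(-1990 - 735) = √(-2725) = 5*I*√109 ≈ 52.202*I)
l + (6 + k(1)*f) = 5*I*√109 + (6 + (6 - 1*1)*12) = 5*I*√109 + (6 + (6 - 1)*12) = 5*I*√109 + (6 + 5*12) = 5*I*√109 + (6 + 60) = 5*I*√109 + 66 = 66 + 5*I*√109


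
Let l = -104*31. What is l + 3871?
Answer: 647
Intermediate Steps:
l = -3224
l + 3871 = -3224 + 3871 = 647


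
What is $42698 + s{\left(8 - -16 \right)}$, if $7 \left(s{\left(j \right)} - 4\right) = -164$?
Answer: $\frac{298750}{7} \approx 42679.0$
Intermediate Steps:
$s{\left(j \right)} = - \frac{136}{7}$ ($s{\left(j \right)} = 4 + \frac{1}{7} \left(-164\right) = 4 - \frac{164}{7} = - \frac{136}{7}$)
$42698 + s{\left(8 - -16 \right)} = 42698 - \frac{136}{7} = \frac{298750}{7}$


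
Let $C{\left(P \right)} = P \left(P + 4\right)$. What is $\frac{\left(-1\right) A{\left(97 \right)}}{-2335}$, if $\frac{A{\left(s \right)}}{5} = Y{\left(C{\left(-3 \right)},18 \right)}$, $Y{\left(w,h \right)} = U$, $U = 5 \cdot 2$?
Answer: $\frac{10}{467} \approx 0.021413$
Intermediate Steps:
$C{\left(P \right)} = P \left(4 + P\right)$
$U = 10$
$Y{\left(w,h \right)} = 10$
$A{\left(s \right)} = 50$ ($A{\left(s \right)} = 5 \cdot 10 = 50$)
$\frac{\left(-1\right) A{\left(97 \right)}}{-2335} = \frac{\left(-1\right) 50}{-2335} = \left(-50\right) \left(- \frac{1}{2335}\right) = \frac{10}{467}$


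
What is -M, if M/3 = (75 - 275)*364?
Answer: 218400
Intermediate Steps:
M = -218400 (M = 3*((75 - 275)*364) = 3*(-200*364) = 3*(-72800) = -218400)
-M = -1*(-218400) = 218400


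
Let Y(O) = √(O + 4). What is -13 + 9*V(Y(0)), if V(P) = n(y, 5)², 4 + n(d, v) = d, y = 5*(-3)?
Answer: 3236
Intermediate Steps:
y = -15
n(d, v) = -4 + d
Y(O) = √(4 + O)
V(P) = 361 (V(P) = (-4 - 15)² = (-19)² = 361)
-13 + 9*V(Y(0)) = -13 + 9*361 = -13 + 3249 = 3236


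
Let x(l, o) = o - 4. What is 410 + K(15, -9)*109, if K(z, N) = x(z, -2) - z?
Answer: -1879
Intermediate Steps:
x(l, o) = -4 + o
K(z, N) = -6 - z (K(z, N) = (-4 - 2) - z = -6 - z)
410 + K(15, -9)*109 = 410 + (-6 - 1*15)*109 = 410 + (-6 - 15)*109 = 410 - 21*109 = 410 - 2289 = -1879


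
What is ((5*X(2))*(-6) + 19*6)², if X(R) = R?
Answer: 2916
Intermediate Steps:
((5*X(2))*(-6) + 19*6)² = ((5*2)*(-6) + 19*6)² = (10*(-6) + 114)² = (-60 + 114)² = 54² = 2916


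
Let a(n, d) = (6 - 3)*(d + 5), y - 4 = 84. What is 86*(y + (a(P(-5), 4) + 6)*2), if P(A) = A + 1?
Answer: 13244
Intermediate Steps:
y = 88 (y = 4 + 84 = 88)
P(A) = 1 + A
a(n, d) = 15 + 3*d (a(n, d) = 3*(5 + d) = 15 + 3*d)
86*(y + (a(P(-5), 4) + 6)*2) = 86*(88 + ((15 + 3*4) + 6)*2) = 86*(88 + ((15 + 12) + 6)*2) = 86*(88 + (27 + 6)*2) = 86*(88 + 33*2) = 86*(88 + 66) = 86*154 = 13244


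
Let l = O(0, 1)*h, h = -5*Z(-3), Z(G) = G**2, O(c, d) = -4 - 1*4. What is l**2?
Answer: 129600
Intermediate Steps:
O(c, d) = -8 (O(c, d) = -4 - 4 = -8)
h = -45 (h = -5*(-3)**2 = -5*9 = -45)
l = 360 (l = -8*(-45) = 360)
l**2 = 360**2 = 129600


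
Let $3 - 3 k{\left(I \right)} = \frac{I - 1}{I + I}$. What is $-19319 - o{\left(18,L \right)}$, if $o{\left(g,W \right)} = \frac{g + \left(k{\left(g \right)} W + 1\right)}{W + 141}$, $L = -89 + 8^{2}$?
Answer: $- \frac{242028209}{12528} \approx -19319.0$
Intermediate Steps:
$k{\left(I \right)} = 1 - \frac{-1 + I}{6 I}$ ($k{\left(I \right)} = 1 - \frac{\left(I - 1\right) \frac{1}{I + I}}{3} = 1 - \frac{\left(-1 + I\right) \frac{1}{2 I}}{3} = 1 - \frac{\frac{1}{2} \frac{1}{I} \left(-1 + I\right)}{3} = 1 - \frac{-1 + I}{6 I}$)
$L = -25$ ($L = -89 + 64 = -25$)
$o{\left(g,W \right)} = \frac{1 + g + \frac{W \left(1 + 5 g\right)}{6 g}}{141 + W}$ ($o{\left(g,W \right)} = \frac{g + \left(\frac{1 + 5 g}{6 g} W + 1\right)}{W + 141} = \frac{g + \left(\frac{W \left(1 + 5 g\right)}{6 g} + 1\right)}{141 + W} = \frac{g + \left(1 + \frac{W \left(1 + 5 g\right)}{6 g}\right)}{141 + W} = \frac{1 + g + \frac{W \left(1 + 5 g\right)}{6 g}}{141 + W}$)
$-19319 - o{\left(18,L \right)} = -19319 - \frac{18 \left(1 + 18\right) + \frac{1}{6} \left(-25\right) \left(1 + 5 \cdot 18\right)}{18 \left(141 - 25\right)} = -19319 - \frac{18 \cdot 19 + \frac{1}{6} \left(-25\right) \left(1 + 90\right)}{18 \cdot 116} = -19319 - \frac{1}{18} \cdot \frac{1}{116} \left(342 + \frac{1}{6} \left(-25\right) 91\right) = -19319 - \frac{1}{18} \cdot \frac{1}{116} \left(342 - \frac{2275}{6}\right) = -19319 - \frac{1}{18} \cdot \frac{1}{116} \left(- \frac{223}{6}\right) = -19319 - - \frac{223}{12528} = -19319 + \frac{223}{12528} = - \frac{242028209}{12528}$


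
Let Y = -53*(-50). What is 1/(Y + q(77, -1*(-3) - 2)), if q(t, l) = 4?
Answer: 1/2654 ≈ 0.00037679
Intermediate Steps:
Y = 2650
1/(Y + q(77, -1*(-3) - 2)) = 1/(2650 + 4) = 1/2654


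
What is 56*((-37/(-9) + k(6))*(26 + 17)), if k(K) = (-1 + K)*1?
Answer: 197456/9 ≈ 21940.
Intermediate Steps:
k(K) = -1 + K
56*((-37/(-9) + k(6))*(26 + 17)) = 56*((-37/(-9) + (-1 + 6))*(26 + 17)) = 56*((-37*(-⅑) + 5)*43) = 56*((37/9 + 5)*43) = 56*((82/9)*43) = 56*(3526/9) = 197456/9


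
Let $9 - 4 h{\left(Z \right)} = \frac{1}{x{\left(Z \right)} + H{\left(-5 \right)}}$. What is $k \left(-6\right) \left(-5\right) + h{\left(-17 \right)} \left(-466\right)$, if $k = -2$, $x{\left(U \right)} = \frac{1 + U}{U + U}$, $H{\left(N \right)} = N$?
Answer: $- \frac{87335}{77} \approx -1134.2$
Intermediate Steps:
$x{\left(U \right)} = \frac{1 + U}{2 U}$
$h{\left(Z \right)} = \frac{9}{4} - \frac{1}{4 \left(-5 + \frac{1 + Z}{2 Z}\right)}$ ($h{\left(Z \right)} = \frac{9}{4} - \frac{1}{4 \left(\frac{1 + Z}{2 Z} - 5\right)} = \frac{9}{4} - \frac{1}{4 \left(-5 + \frac{1 + Z}{2 Z}\right)}$)
$k \left(-6\right) \left(-5\right) + h{\left(-17 \right)} \left(-466\right) = \left(-2\right) \left(-6\right) \left(-5\right) + \frac{-9 + 83 \left(-17\right)}{4 \left(-1 + 9 \left(-17\right)\right)} \left(-466\right) = 12 \left(-5\right) + \frac{-9 - 1411}{4 \left(-1 - 153\right)} \left(-466\right) = -60 + \frac{1}{4} \frac{1}{-154} \left(-1420\right) \left(-466\right) = -60 + \frac{1}{4} \left(- \frac{1}{154}\right) \left(-1420\right) \left(-466\right) = -60 + \frac{355}{154} \left(-466\right) = -60 - \frac{82715}{77} = - \frac{87335}{77}$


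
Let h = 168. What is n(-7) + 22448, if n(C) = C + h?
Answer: 22609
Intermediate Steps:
n(C) = 168 + C (n(C) = C + 168 = 168 + C)
n(-7) + 22448 = (168 - 7) + 22448 = 161 + 22448 = 22609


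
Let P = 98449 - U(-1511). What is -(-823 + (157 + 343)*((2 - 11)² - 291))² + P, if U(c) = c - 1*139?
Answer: -11198407230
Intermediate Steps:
U(c) = -139 + c (U(c) = c - 139 = -139 + c)
P = 100099 (P = 98449 - (-139 - 1511) = 98449 - 1*(-1650) = 98449 + 1650 = 100099)
-(-823 + (157 + 343)*((2 - 11)² - 291))² + P = -(-823 + (157 + 343)*((2 - 11)² - 291))² + 100099 = -(-823 + 500*((-9)² - 291))² + 100099 = -(-823 + 500*(81 - 291))² + 100099 = -(-823 + 500*(-210))² + 100099 = -(-823 - 105000)² + 100099 = -1*(-105823)² + 100099 = -1*11198507329 + 100099 = -11198507329 + 100099 = -11198407230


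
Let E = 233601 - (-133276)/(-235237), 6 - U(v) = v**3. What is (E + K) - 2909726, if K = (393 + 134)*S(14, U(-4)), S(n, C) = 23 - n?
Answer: -628408020810/235237 ≈ -2.6714e+6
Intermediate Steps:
U(v) = 6 - v**3
K = 4743 (K = (393 + 134)*(23 - 1*14) = 527*(23 - 14) = 527*9 = 4743)
E = 54951465161/235237 (E = 233601 - (-133276)*(-1)/235237 = 233601 - 1*133276/235237 = 233601 - 133276/235237 = 54951465161/235237 ≈ 2.3360e+5)
(E + K) - 2909726 = (54951465161/235237 + 4743) - 2909726 = 56067194252/235237 - 2909726 = -628408020810/235237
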